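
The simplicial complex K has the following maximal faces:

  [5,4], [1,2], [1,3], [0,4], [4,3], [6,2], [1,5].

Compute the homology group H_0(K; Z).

H_0 = Z.

Take the total order 0 < 1 < 2 < 3 < 4 < 5 < 6 on the vertex set. Then K (dimension 1) consists of the simplices:

  0-simplices (7): [0], [1], [2], [3], [4], [5], [6]
  1-simplices (7): [0,4], [1,2], [1,3], [1,5], [2,6], [3,4], [4,5]

Hence C_0 ≅ Z^7, C_1 ≅ Z^7.

∂_1: C_1 → C_0 is given by ∂[p,q] = [q] − [p]. For instance
  ∂[1,3] = [3] − [1].
As a 7×7 matrix over Z this has rank 6, with invariant factors (1,1,1,1,1,1).

Now H_k = ker ∂_k / im ∂_{k+1}, so:

  H_0: rank C_0 − rank ∂_1 = 7 − 6 = 1, and the invariant factors of ∂_1 are all 1, so H_0 = Z.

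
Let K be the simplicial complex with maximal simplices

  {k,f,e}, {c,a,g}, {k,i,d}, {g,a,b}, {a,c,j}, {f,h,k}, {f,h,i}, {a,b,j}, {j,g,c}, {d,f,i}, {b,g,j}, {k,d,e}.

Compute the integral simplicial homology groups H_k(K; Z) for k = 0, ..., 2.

H_0 ≅ Z^2,  H_1 ≅ Z,  H_2 ≅ Z.

We work with the vertex ordering a < b < c < d < e < f < g < h < i < j < k. The simplices of K, each written with vertices in increasing order, are:

  0-simplices (11): a, b, c, d, e, f, g, h, i, j, k
  1-simplices (21): ab, ac, ag, aj, bg, bj, cg, cj, de, df, di, dk, ef, ek, fh, fi, fk, gj, hi, hk, ik
  2-simplices (12): abg, abj, acg, acj, bgj, cgj, dek, dfi, dik, efk, fhi, fhk

so the chain groups are C_0 ≅ Z^11, C_1 ≅ Z^21, C_2 ≅ Z^12.

∂_1: C_1 → C_0 sends each edge [p,q] (with p < q) to q − p. For instance
  ∂cj = j − c.
The 11×21 boundary matrix has rank 9 and Smith normal form diag(1,1,1,1,1,1,1,1,1).

Boundary ∂_2: C_2 → C_1 acts by ∂[p,q,r] = [q,r] − [p,r] + [p,q]. For instance
  ∂dfi = fi − di + df,
  ∂bgj = gj − bj + bg.
The resulting 21×12 matrix has rank 11, and its Smith normal form has invariant factors (1,1,1,1,1,1,1,1,1,1,1).

From H_k ≅ ker(∂_k) / im(∂_{k+1}) we obtain:

  H_0: rank C_0 − rank ∂_1 = 11 − 9 = 2, and the invariant factors of ∂_1 are all 1, so H_0 = Z^2.
  H_1: rank ker ∂_1 − rank ∂_2 = (21 − 9) − 11 = 1, and the invariant factors of ∂_2 are all 1, so H_1 = Z.
  H_2: rank ker ∂_2 − rank ∂_3 = (12 − 11) − 0 = 1, and there is no ∂_3, so H_2 = Z.

(K is a triangulation of the disjoint union of the 2-sphere S^2 and the cylinder S^1 x I.)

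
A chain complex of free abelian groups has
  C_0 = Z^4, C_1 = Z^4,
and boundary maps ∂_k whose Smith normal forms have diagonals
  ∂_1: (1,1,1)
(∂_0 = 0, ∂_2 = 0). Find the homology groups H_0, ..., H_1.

H_0: b_0 = 4 − 0 − 3 = 1; torsion from ∂_1 factors > 1: none. So H_0 = Z.
H_1: b_1 = 4 − 3 − 0 = 1; torsion from ∂_2 factors > 1: none. So H_1 = Z.

H_0 = Z,  H_1 = Z.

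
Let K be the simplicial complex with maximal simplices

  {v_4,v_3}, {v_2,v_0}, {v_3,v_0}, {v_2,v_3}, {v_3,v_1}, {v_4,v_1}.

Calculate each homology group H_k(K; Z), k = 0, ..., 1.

Fix the vertex order v_0 < v_1 < v_2 < v_3 < v_4 and write every simplex with vertices in increasing order. Then dim K = 1 and the simplices of K are:

  0-simplices (5): [v_0], [v_1], [v_2], [v_3], [v_4]
  1-simplices (6): [v_0,v_2], [v_0,v_3], [v_1,v_3], [v_1,v_4], [v_2,v_3], [v_3,v_4]

giving chain groups C_0 ≅ Z^5, C_1 ≅ Z^6.

Boundary ∂_1: C_1 → C_0 maps an edge to its endpoints' difference, ∂[p,q] = q − p.
This gives a 5×6 integer matrix of rank 4; reducing to Smith normal form yields diagonal entries (1,1,1,1).

From H_k ≅ ker(∂_k) / im(∂_{k+1}) we obtain:

  H_0: rank C_0 − rank ∂_1 = 5 − 4 = 1, and the invariant factors of ∂_1 are all 1, so H_0 = Z.
  H_1: rank ker ∂_1 − rank ∂_2 = (6 − 4) − 0 = 2, and there is no ∂_2, so H_1 = Z^2.

H_0 = Z,  H_1 = Z^2.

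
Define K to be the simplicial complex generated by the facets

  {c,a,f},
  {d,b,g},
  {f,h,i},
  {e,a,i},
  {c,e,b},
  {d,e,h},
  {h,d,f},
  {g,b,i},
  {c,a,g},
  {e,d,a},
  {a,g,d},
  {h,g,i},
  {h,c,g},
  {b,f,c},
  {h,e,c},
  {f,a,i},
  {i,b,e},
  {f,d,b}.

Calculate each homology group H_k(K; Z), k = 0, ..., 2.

H_0 ≅ Z,  H_1 ≅ Z^2,  H_2 ≅ Z.

Fix the vertex order a < b < c < d < e < f < g < h < i and write every simplex with vertices in increasing order. Then dim K = 2 and the simplices of K are:

  0-simplices (9): a, b, c, d, e, f, g, h, i
  1-simplices (27): ac, ad, ae, af, ag, ai, bc, bd, be, bf, bg, bi, ce, cf, cg, ch, de, df, dg, dh, eh, ei, fh, fi, gh, gi, hi
  2-simplices (18): acf, acg, ade, adg, aei, afi, bce, bcf, bdf, bdg, bei, bgi, ceh, cgh, deh, dfh, fhi, ghi

Hence C_0 ≅ Z^9, C_1 ≅ Z^27, C_2 ≅ Z^18.

∂_1: C_1 → C_0 maps an edge to its endpoints' difference, ∂[p,q] = q − p. For instance
  ∂dh = h − d.
As a 9×27 matrix over Z this has rank 8, with invariant factors (1,1,1,1,1,1,1,1).

Boundary ∂_2: C_2 → C_1 sends each 2-simplex [p,q,r] to [q,r] − [p,r] + [p,q]. For instance
  ∂acg = cg − ag + ac,
  ∂bdg = dg − bg + bd.
This gives a 27×18 integer matrix of rank 17; reducing to Smith normal form yields diagonal entries (1,1,1,1,1,1,1,1,1,1,1,1,1,1,1,1,1).

Computing H_k = (kernel of ∂_k) / (image of ∂_{k+1}):

  H_0: rank C_0 − rank ∂_1 = 9 − 8 = 1, and the invariant factors of ∂_1 are all 1, so H_0 = Z.
  H_1: rank ker ∂_1 − rank ∂_2 = (27 − 8) − 17 = 2, and the invariant factors of ∂_2 are all 1, so H_1 = Z^2.
  H_2: rank ker ∂_2 − rank ∂_3 = (18 − 17) − 0 = 1, and there is no ∂_3, so H_2 = Z.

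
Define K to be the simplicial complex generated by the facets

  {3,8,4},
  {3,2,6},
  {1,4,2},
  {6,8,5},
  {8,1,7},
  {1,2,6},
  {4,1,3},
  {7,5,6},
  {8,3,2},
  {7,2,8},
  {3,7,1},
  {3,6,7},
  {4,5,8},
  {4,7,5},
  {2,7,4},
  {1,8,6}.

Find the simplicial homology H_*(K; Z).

K has 8 vertices, 24 edges, 16 triangles.
rank ∂_0 = 0, rank ∂_1 = 7 ⇒ b_0 = 8 − 0 − 7 = 1; all invariant factors of ∂_1 are 1 so no torsion. So H_0 = Z.
rank ∂_1 = 7, rank ∂_2 = 15 ⇒ b_1 = 24 − 7 − 15 = 2; all invariant factors of ∂_2 are 1 so no torsion. So H_1 = Z^2.
rank ∂_2 = 15, rank ∂_3 = 0 ⇒ b_2 = 16 − 15 − 0 = 1. So H_2 = Z.

H_0 = Z,  H_1 = Z^2,  H_2 = Z.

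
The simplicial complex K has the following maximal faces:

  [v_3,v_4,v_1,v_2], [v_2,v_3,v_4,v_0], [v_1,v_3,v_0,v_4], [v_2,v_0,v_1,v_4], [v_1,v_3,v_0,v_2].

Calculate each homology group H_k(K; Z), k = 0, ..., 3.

H_0 ≅ Z,  H_1 = 0,  H_2 = 0,  H_3 ≅ Z.

We work with the vertex ordering v_0 < v_1 < v_2 < v_3 < v_4. The simplices of K, each written with vertices in increasing order, are:

  0-simplices (5): [v_0], [v_1], [v_2], [v_3], [v_4]
  1-simplices (10): [v_0,v_1], [v_0,v_2], [v_0,v_3], [v_0,v_4], [v_1,v_2], [v_1,v_3], [v_1,v_4], [v_2,v_3], [v_2,v_4], [v_3,v_4]
  2-simplices (10): [v_0,v_1,v_2], [v_0,v_1,v_3], [v_0,v_1,v_4], [v_0,v_2,v_3], [v_0,v_2,v_4], [v_0,v_3,v_4], [v_1,v_2,v_3], [v_1,v_2,v_4], [v_1,v_3,v_4], [v_2,v_3,v_4]
  3-simplices (5): [v_0,v_1,v_2,v_3], [v_0,v_1,v_2,v_4], [v_0,v_1,v_3,v_4], [v_0,v_2,v_3,v_4], [v_1,v_2,v_3,v_4]

giving chain groups C_0 ≅ Z^5, C_1 ≅ Z^10, C_2 ≅ Z^10, C_3 ≅ Z^5.

∂_1: C_1 → C_0 sends each edge [p,q] (with p < q) to q − p. For instance
  ∂[v_3,v_4] = [v_4] − [v_3].
The resulting 5×10 matrix has rank 4, and its Smith normal form has invariant factors (1,1,1,1).

Boundary ∂_2: C_2 → C_1 acts by ∂[p,q,r] = [q,r] − [p,r] + [p,q]. For instance
  ∂[v_0,v_2,v_3] = [v_2,v_3] − [v_0,v_3] + [v_0,v_2],
  ∂[v_0,v_3,v_4] = [v_3,v_4] − [v_0,v_4] + [v_0,v_3].
This gives a 10×10 integer matrix of rank 6; reducing to Smith normal form yields diagonal entries (1,1,1,1,1,1).

Boundary ∂_3: C_3 → C_2 sends each 3-simplex σ to the alternating sum Σ_i (−1)^i (σ with its i-th vertex removed). For instance
  ∂[v_0,v_1,v_2,v_4] = [v_1,v_2,v_4] − [v_0,v_2,v_4] + [v_0,v_1,v_4] − [v_0,v_1,v_2],
  ∂[v_1,v_2,v_3,v_4] = [v_2,v_3,v_4] − [v_1,v_3,v_4] + [v_1,v_2,v_4] − [v_1,v_2,v_3].
The 10×5 boundary matrix has rank 4 and Smith normal form diag(1,1,1,1).

Reading off H_k = ker ∂_k / im ∂_{k+1}:

  H_0: rank C_0 − rank ∂_1 = 5 − 4 = 1, and the invariant factors of ∂_1 are all 1, so H_0 ≅ Z.
  H_1: rank ker ∂_1 − rank ∂_2 = (10 − 4) − 6 = 0, and the invariant factors of ∂_2 are all 1, so H_1 ≅ 0.
  H_2: rank ker ∂_2 − rank ∂_3 = (10 − 6) − 4 = 0, and the invariant factors of ∂_3 are all 1, so H_2 ≅ 0.
  H_3: rank ker ∂_3 − rank ∂_4 = (5 − 4) − 0 = 1, and there is no ∂_4, so H_3 ≅ Z.

(K is a triangulation of the 3-sphere S^3.)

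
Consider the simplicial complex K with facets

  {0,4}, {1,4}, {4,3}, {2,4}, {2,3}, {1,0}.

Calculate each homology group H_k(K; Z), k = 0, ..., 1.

H_0 = Z,  H_1 = Z^2.

Take the total order 0 < 1 < 2 < 3 < 4 on the vertex set. Then K (dimension 1) consists of the simplices:

  0-simplices (5): [0], [1], [2], [3], [4]
  1-simplices (6): [0,1], [0,4], [1,4], [2,3], [2,4], [3,4]

so the chain groups are C_0 ≅ Z^5, C_1 ≅ Z^6.

The boundary map ∂_1: C_1 → C_0 sends each edge [p,q] (with p < q) to q − p. For instance
  ∂[1,4] = [4] − [1].
The resulting 5×6 matrix has rank 4, and its Smith normal form has invariant factors (1,1,1,1).

Computing H_k = (kernel of ∂_k) / (image of ∂_{k+1}):

  H_0: rank C_0 − rank ∂_1 = 5 − 4 = 1, and the invariant factors of ∂_1 are all 1, so H_0 = Z.
  H_1: rank ker ∂_1 − rank ∂_2 = (6 − 4) − 0 = 2, and there is no ∂_2, so H_1 = Z^2.

(K is a triangulation of a wedge of 2 circles.)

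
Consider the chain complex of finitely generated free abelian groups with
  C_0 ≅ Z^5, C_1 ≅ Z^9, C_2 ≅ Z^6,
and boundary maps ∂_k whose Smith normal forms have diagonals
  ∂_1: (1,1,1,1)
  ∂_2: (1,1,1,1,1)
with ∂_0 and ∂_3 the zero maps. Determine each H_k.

H_0 ≅ Z,  H_1 = 0,  H_2 ≅ Z.

H_0: b_0 = 5 − 0 − 4 = 1; torsion from ∂_1 factors > 1: none. So H_0 ≅ Z.
H_1: b_1 = 9 − 4 − 5 = 0; torsion from ∂_2 factors > 1: none. So H_1 ≅ 0.
H_2: b_2 = 6 − 5 − 0 = 1; torsion from ∂_3 factors > 1: none. So H_2 ≅ Z.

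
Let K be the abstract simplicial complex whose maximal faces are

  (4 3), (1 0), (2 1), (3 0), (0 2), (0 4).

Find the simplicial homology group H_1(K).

Order the vertices as 0 < 1 < 2 < 3 < 4. Listing each simplex with vertices in this order, K has dimension 1 with simplices:

  0-simplices (5): [0], [1], [2], [3], [4]
  1-simplices (6): [0,1], [0,2], [0,3], [0,4], [1,2], [3,4]

Hence C_0 ≅ Z^5, C_1 ≅ Z^6.

The boundary map ∂_1: C_1 → C_0 sends each edge [p,q] (with p < q) to q − p. For instance
  ∂[3,4] = [4] − [3].
This gives a 5×6 integer matrix of rank 4; reducing to Smith normal form yields diagonal entries (1,1,1,1).

Reading off H_k = ker ∂_k / im ∂_{k+1}:

  H_1: rank ker ∂_1 − rank ∂_2 = (6 − 4) − 0 = 2, and there is no ∂_2, so H_1 = Z^2.

H_1 ≅ Z^2.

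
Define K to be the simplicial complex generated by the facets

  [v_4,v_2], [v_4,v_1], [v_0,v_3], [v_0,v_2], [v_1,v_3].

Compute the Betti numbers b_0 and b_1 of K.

We work with the vertex ordering v_0 < v_1 < v_2 < v_3 < v_4. The simplices of K, each written with vertices in increasing order, are:

  0-simplices (5): [v_0], [v_1], [v_2], [v_3], [v_4]
  1-simplices (5): [v_0,v_2], [v_0,v_3], [v_1,v_3], [v_1,v_4], [v_2,v_4]

so the chain groups are C_0 ≅ Z^5, C_1 ≅ Z^5.

Boundary ∂_1: C_1 → C_0 is given by ∂[p,q] = [q] − [p]. For instance
  ∂[v_1,v_4] = [v_4] − [v_1].
As a 5×5 matrix over Z this has rank 4, with invariant factors (1,1,1,1).

Now H_k = ker ∂_k / im ∂_{k+1}, so:

  H_0: rank C_0 − rank ∂_1 = 5 − 4 = 1, and the invariant factors of ∂_1 are all 1, so H_0 ≅ Z.
  H_1: rank ker ∂_1 − rank ∂_2 = (5 − 4) − 0 = 1, and there is no ∂_2, so H_1 ≅ Z.

(K is a triangulation of the circle S^1.)

Hence the Betti numbers are b_0 = 1, b_1 = 1.

b_0 = 1, b_1 = 1.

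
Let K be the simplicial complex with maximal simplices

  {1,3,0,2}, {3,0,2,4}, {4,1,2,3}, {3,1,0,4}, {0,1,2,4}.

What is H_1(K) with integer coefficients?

H_1 = 0.

Order the vertices as 0 < 1 < 2 < 3 < 4. Listing each simplex with vertices in this order, K has dimension 3 with simplices:

  0-simplices (5): [0], [1], [2], [3], [4]
  1-simplices (10): [0,1], [0,2], [0,3], [0,4], [1,2], [1,3], [1,4], [2,3], [2,4], [3,4]
  2-simplices (10): [0,1,2], [0,1,3], [0,1,4], [0,2,3], [0,2,4], [0,3,4], [1,2,3], [1,2,4], [1,3,4], [2,3,4]
  3-simplices (5): [0,1,2,3], [0,1,2,4], [0,1,3,4], [0,2,3,4], [1,2,3,4]

Hence C_0 ≅ Z^5, C_1 ≅ Z^10, C_2 ≅ Z^10, C_3 ≅ Z^5.

The boundary map ∂_1: C_1 → C_0 maps an edge to its endpoints' difference, ∂[p,q] = q − p. For instance
  ∂[1,4] = [4] − [1].
This gives a 5×10 integer matrix of rank 4; reducing to Smith normal form yields diagonal entries (1,1,1,1).

The boundary map ∂_2: C_2 → C_1 acts by ∂[p,q,r] = [q,r] − [p,r] + [p,q]. For instance
  ∂[1,3,4] = [3,4] − [1,4] + [1,3],
  ∂[0,2,4] = [2,4] − [0,4] + [0,2].
This gives a 10×10 integer matrix of rank 6; reducing to Smith normal form yields diagonal entries (1,1,1,1,1,1).

∂_3: C_3 → C_2 sends each 3-simplex σ to the alternating sum Σ_i (−1)^i (σ with its i-th vertex removed). For instance
  ∂[0,2,3,4] = [2,3,4] − [0,3,4] + [0,2,4] − [0,2,3],
  ∂[0,1,2,3] = [1,2,3] − [0,2,3] + [0,1,3] − [0,1,2].
As a 10×5 matrix over Z this has rank 4, with invariant factors (1,1,1,1).

From H_k ≅ ker(∂_k) / im(∂_{k+1}) we obtain:

  H_1: rank ker ∂_1 − rank ∂_2 = (10 − 4) − 6 = 0, and the invariant factors of ∂_2 are all 1, so H_1 = 0.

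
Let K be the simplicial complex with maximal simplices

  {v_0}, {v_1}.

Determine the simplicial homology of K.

We work with the vertex ordering v_0 < v_1. The simplices of K, each written with vertices in increasing order, are:

  0-simplices (2): [v_0], [v_1]

so the chain groups are C_0 ≅ Z^2.

Computing H_k = (kernel of ∂_k) / (image of ∂_{k+1}):

  H_0: rank C_0 − rank ∂_1 = 2 − 0 = 2, and there is no ∂_1, so H_0 = Z^2.

(K is a triangulation of a set of 2 points.)

H_0 = Z^2.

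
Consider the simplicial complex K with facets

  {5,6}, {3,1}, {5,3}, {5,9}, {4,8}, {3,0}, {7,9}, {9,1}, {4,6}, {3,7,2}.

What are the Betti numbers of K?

b_0 = 1, b_1 = 2, b_2 = 0.

Fix the vertex order 0 < 1 < 2 < 3 < 4 < 5 < 6 < 7 < 8 < 9 and write every simplex with vertices in increasing order. Then dim K = 2 and the simplices of K are:

  0-simplices (10): [0], [1], [2], [3], [4], [5], [6], [7], [8], [9]
  1-simplices (12): [0,3], [1,3], [1,9], [2,3], [2,7], [3,5], [3,7], [4,6], [4,8], [5,6], [5,9], [7,9]
  2-simplices (1): [2,3,7]

so the chain groups are C_0 ≅ Z^10, C_1 ≅ Z^12, C_2 ≅ Z^1.

Boundary ∂_1: C_1 → C_0 is given by ∂[p,q] = [q] − [p]. For instance
  ∂[3,5] = [5] − [3].
This gives a 10×12 integer matrix of rank 9; reducing to Smith normal form yields diagonal entries (1,1,1,1,1,1,1,1,1).

Boundary ∂_2: C_2 → C_1 acts by ∂[p,q,r] = [q,r] − [p,r] + [p,q]. For instance
  ∂[2,3,7] = [3,7] − [2,7] + [2,3].
This gives a 12×1 integer matrix of rank 1; reducing to Smith normal form yields diagonal entries (1).

Reading off H_k = ker ∂_k / im ∂_{k+1}:

  H_0: rank C_0 − rank ∂_1 = 10 − 9 = 1, and the invariant factors of ∂_1 are all 1, so H_0 = Z.
  H_1: rank ker ∂_1 − rank ∂_2 = (12 − 9) − 1 = 2, and the invariant factors of ∂_2 are all 1, so H_1 = Z^2.
  H_2: rank ker ∂_2 − rank ∂_3 = (1 − 1) − 0 = 0, and there is no ∂_3, so H_2 = 0.

Hence the Betti numbers are b_0 = 1, b_1 = 2, b_2 = 0.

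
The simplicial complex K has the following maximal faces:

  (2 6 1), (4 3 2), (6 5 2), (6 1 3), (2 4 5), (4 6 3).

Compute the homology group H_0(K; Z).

We work with the vertex ordering 1 < 2 < 3 < 4 < 5 < 6. The simplices of K, each written with vertices in increasing order, are:

  0-simplices (6): [1], [2], [3], [4], [5], [6]
  1-simplices (12): [1,2], [1,3], [1,6], [2,3], [2,4], [2,5], [2,6], [3,4], [3,6], [4,5], [4,6], [5,6]
  2-simplices (6): [1,2,6], [1,3,6], [2,3,4], [2,4,5], [2,5,6], [3,4,6]

giving chain groups C_0 ≅ Z^6, C_1 ≅ Z^12, C_2 ≅ Z^6.

Boundary ∂_1: C_1 → C_0 is given by ∂[p,q] = [q] − [p]. For instance
  ∂[2,4] = [4] − [2].
The 6×12 boundary matrix has rank 5 and Smith normal form diag(1,1,1,1,1).

The boundary map ∂_2: C_2 → C_1 maps a triangle to the signed sum of its edges. For instance
  ∂[1,3,6] = [3,6] − [1,6] + [1,3],
  ∂[1,2,6] = [2,6] − [1,6] + [1,2].
The 12×6 boundary matrix has rank 6 and Smith normal form diag(1,1,1,1,1,1).

Computing H_k = (kernel of ∂_k) / (image of ∂_{k+1}):

  H_0: rank C_0 − rank ∂_1 = 6 − 5 = 1, and the invariant factors of ∂_1 are all 1, so H_0 = Z.

H_0 = Z.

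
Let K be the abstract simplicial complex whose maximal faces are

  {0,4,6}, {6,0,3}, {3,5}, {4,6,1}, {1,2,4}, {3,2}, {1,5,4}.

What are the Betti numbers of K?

b_0 = 1, b_1 = 2, b_2 = 0.

Order the vertices as 0 < 1 < 2 < 3 < 4 < 5 < 6. Listing each simplex with vertices in this order, K has dimension 2 with simplices:

  0-simplices (7): [0], [1], [2], [3], [4], [5], [6]
  1-simplices (13): [0,3], [0,4], [0,6], [1,2], [1,4], [1,5], [1,6], [2,3], [2,4], [3,5], [3,6], [4,5], [4,6]
  2-simplices (5): [0,3,6], [0,4,6], [1,2,4], [1,4,5], [1,4,6]

giving chain groups C_0 ≅ Z^7, C_1 ≅ Z^13, C_2 ≅ Z^5.

∂_1: C_1 → C_0 maps an edge to its endpoints' difference, ∂[p,q] = q − p.
This gives a 7×13 integer matrix of rank 6; reducing to Smith normal form yields diagonal entries (1,1,1,1,1,1).

The boundary map ∂_2: C_2 → C_1 sends each 2-simplex [p,q,r] to [q,r] − [p,r] + [p,q]. For instance
  ∂[0,4,6] = [4,6] − [0,6] + [0,4],
  ∂[1,2,4] = [2,4] − [1,4] + [1,2].
The resulting 13×5 matrix has rank 5, and its Smith normal form has invariant factors (1,1,1,1,1).

Computing H_k = (kernel of ∂_k) / (image of ∂_{k+1}):

  H_0: rank C_0 − rank ∂_1 = 7 − 6 = 1, and the invariant factors of ∂_1 are all 1, so H_0 = Z.
  H_1: rank ker ∂_1 − rank ∂_2 = (13 − 6) − 5 = 2, and the invariant factors of ∂_2 are all 1, so H_1 = Z^2.
  H_2: rank ker ∂_2 − rank ∂_3 = (5 − 5) − 0 = 0, and there is no ∂_3, so H_2 = 0.

As a check, the Euler characteristic is 7 − 13 + 5 = -1, which agrees with 1 − 2 + 0 = -1.

Hence the Betti numbers are b_0 = 1, b_1 = 2, b_2 = 0.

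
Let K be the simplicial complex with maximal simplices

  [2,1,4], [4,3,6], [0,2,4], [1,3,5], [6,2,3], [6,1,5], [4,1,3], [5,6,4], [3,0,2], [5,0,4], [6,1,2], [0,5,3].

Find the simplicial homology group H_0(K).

H_0 = Z.

Order the vertices as 0 < 1 < 2 < 3 < 4 < 5 < 6. Listing each simplex with vertices in this order, K has dimension 2 with simplices:

  0-simplices (7): [0], [1], [2], [3], [4], [5], [6]
  1-simplices (18): [0,2], [0,3], [0,4], [0,5], [1,2], [1,3], [1,4], [1,5], [1,6], [2,3], [2,4], [2,6], [3,4], [3,5], [3,6], [4,5], [4,6], [5,6]
  2-simplices (12): [0,2,3], [0,2,4], [0,3,5], [0,4,5], [1,2,4], [1,2,6], [1,3,4], [1,3,5], [1,5,6], [2,3,6], [3,4,6], [4,5,6]

Hence C_0 ≅ Z^7, C_1 ≅ Z^18, C_2 ≅ Z^12.

The boundary map ∂_1: C_1 → C_0 maps an edge to its endpoints' difference, ∂[p,q] = q − p.
The resulting 7×18 matrix has rank 6, and its Smith normal form has invariant factors (1,1,1,1,1,1).

∂_2: C_2 → C_1 maps a triangle to the signed sum of its edges. For instance
  ∂[0,3,5] = [3,5] − [0,5] + [0,3],
  ∂[0,2,4] = [2,4] − [0,4] + [0,2].
This gives a 18×12 integer matrix of rank 12; reducing to Smith normal form yields diagonal entries (1,1,1,1,1,1,1,1,1,1,1,2).

From H_k ≅ ker(∂_k) / im(∂_{k+1}) we obtain:

  H_0: rank C_0 − rank ∂_1 = 7 − 6 = 1, and the invariant factors of ∂_1 are all 1, so H_0 ≅ Z.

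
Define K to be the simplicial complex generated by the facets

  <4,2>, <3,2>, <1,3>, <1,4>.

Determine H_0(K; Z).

Fix the vertex order 1 < 2 < 3 < 4 and write every simplex with vertices in increasing order. Then dim K = 1 and the simplices of K are:

  0-simplices (4): [1], [2], [3], [4]
  1-simplices (4): [1,3], [1,4], [2,3], [2,4]

so the chain groups are C_0 ≅ Z^4, C_1 ≅ Z^4.

The boundary map ∂_1: C_1 → C_0 is given by ∂[p,q] = [q] − [p].
The 4×4 boundary matrix has rank 3 and Smith normal form diag(1,1,1).

Reading off H_k = ker ∂_k / im ∂_{k+1}:

  H_0: rank C_0 − rank ∂_1 = 4 − 3 = 1, and the invariant factors of ∂_1 are all 1, so H_0 ≅ Z.

(K is a triangulation of the circle S^1.)

H_0 ≅ Z.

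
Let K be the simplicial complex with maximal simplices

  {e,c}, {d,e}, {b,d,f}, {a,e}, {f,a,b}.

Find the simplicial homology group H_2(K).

H_2 = 0.

Fix the vertex order a < b < c < d < e < f and write every simplex with vertices in increasing order. Then dim K = 2 and the simplices of K are:

  0-simplices (6): a, b, c, d, e, f
  1-simplices (8): ab, ae, af, bd, bf, ce, de, df
  2-simplices (2): abf, bdf

Hence C_0 ≅ Z^6, C_1 ≅ Z^8, C_2 ≅ Z^2.

The boundary map ∂_1: C_1 → C_0 is given by ∂[p,q] = [q] − [p].
The 6×8 boundary matrix has rank 5 and Smith normal form diag(1,1,1,1,1).

The boundary map ∂_2: C_2 → C_1 maps a triangle to the signed sum of its edges. For instance
  ∂abf = bf − af + ab,
  ∂bdf = df − bf + bd.
This gives a 8×2 integer matrix of rank 2; reducing to Smith normal form yields diagonal entries (1,1).

From H_k ≅ ker(∂_k) / im(∂_{k+1}) we obtain:

  H_2: rank ker ∂_2 − rank ∂_3 = (2 − 2) − 0 = 0, and there is no ∂_3, so H_2 = 0.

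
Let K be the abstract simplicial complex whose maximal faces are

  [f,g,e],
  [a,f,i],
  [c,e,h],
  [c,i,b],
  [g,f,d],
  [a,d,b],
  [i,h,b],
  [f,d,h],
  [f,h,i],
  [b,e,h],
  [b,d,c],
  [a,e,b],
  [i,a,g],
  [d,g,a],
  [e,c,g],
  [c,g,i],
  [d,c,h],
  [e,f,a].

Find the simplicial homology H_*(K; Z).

Fix the vertex order a < b < c < d < e < f < g < h < i and write every simplex with vertices in increasing order. Then dim K = 2 and the simplices of K are:

  0-simplices (9): a, b, c, d, e, f, g, h, i
  1-simplices (27): ab, ad, ae, af, ag, ai, bc, bd, be, bh, bi, cd, ce, cg, ch, ci, df, dg, dh, ef, eg, eh, fg, fh, fi, gi, hi
  2-simplices (18): abd, abe, adg, aef, afi, agi, bcd, bci, beh, bhi, cdh, ceg, ceh, cgi, dfg, dfh, efg, fhi

so the chain groups are C_0 ≅ Z^9, C_1 ≅ Z^27, C_2 ≅ Z^18.

∂_1: C_1 → C_0 maps an edge to its endpoints' difference, ∂[p,q] = q − p. For instance
  ∂fg = g − f.
This gives a 9×27 integer matrix of rank 8; reducing to Smith normal form yields diagonal entries (1,1,1,1,1,1,1,1).

The boundary map ∂_2: C_2 → C_1 maps a triangle to the signed sum of its edges. For instance
  ∂afi = fi − ai + af,
  ∂bcd = cd − bd + bc.
As a 27×18 matrix over Z this has rank 18, with invariant factors (1,1,1,1,1,1,1,1,1,1,1,1,1,1,1,1,1,2).

From H_k ≅ ker(∂_k) / im(∂_{k+1}) we obtain:

  H_0: rank C_0 − rank ∂_1 = 9 − 8 = 1, and the invariant factors of ∂_1 are all 1, so H_0 ≅ Z.
  H_1: rank ker ∂_1 − rank ∂_2 = (27 − 8) − 18 = 1, and ∂_2 has invariant factor 2 > 1, so H_1 ≅ Z × Z/2.
  H_2: rank ker ∂_2 − rank ∂_3 = (18 − 18) − 0 = 0, and there is no ∂_3, so H_2 ≅ 0.

H_0 = Z,  H_1 = Z × Z/2,  H_2 = 0.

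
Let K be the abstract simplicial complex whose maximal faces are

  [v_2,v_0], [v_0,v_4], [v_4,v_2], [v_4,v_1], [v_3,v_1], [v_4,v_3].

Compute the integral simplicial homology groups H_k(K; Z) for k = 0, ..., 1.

Order the vertices as v_0 < v_1 < v_2 < v_3 < v_4. Listing each simplex with vertices in this order, K has dimension 1 with simplices:

  0-simplices (5): [v_0], [v_1], [v_2], [v_3], [v_4]
  1-simplices (6): [v_0,v_2], [v_0,v_4], [v_1,v_3], [v_1,v_4], [v_2,v_4], [v_3,v_4]

Hence C_0 ≅ Z^5, C_1 ≅ Z^6.

∂_1: C_1 → C_0 sends each edge [p,q] (with p < q) to q − p.
This gives a 5×6 integer matrix of rank 4; reducing to Smith normal form yields diagonal entries (1,1,1,1).

From H_k ≅ ker(∂_k) / im(∂_{k+1}) we obtain:

  H_0: rank C_0 − rank ∂_1 = 5 − 4 = 1, and the invariant factors of ∂_1 are all 1, so H_0 ≅ Z.
  H_1: rank ker ∂_1 − rank ∂_2 = (6 − 4) − 0 = 2, and there is no ∂_2, so H_1 ≅ Z^2.

(K is a triangulation of a wedge of 2 circles.)

H_0 ≅ Z,  H_1 ≅ Z^2.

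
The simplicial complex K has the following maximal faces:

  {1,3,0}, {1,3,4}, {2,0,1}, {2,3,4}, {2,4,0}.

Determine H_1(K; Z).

H_1 = Z.

Take the total order 0 < 1 < 2 < 3 < 4 on the vertex set. Then K (dimension 2) consists of the simplices:

  0-simplices (5): [0], [1], [2], [3], [4]
  1-simplices (10): [0,1], [0,2], [0,3], [0,4], [1,2], [1,3], [1,4], [2,3], [2,4], [3,4]
  2-simplices (5): [0,1,2], [0,1,3], [0,2,4], [1,3,4], [2,3,4]

so the chain groups are C_0 ≅ Z^5, C_1 ≅ Z^10, C_2 ≅ Z^5.

∂_1: C_1 → C_0 is given by ∂[p,q] = [q] − [p].
The resulting 5×10 matrix has rank 4, and its Smith normal form has invariant factors (1,1,1,1).

Boundary ∂_2: C_2 → C_1 maps a triangle to the signed sum of its edges. For instance
  ∂[2,3,4] = [3,4] − [2,4] + [2,3],
  ∂[0,1,3] = [1,3] − [0,3] + [0,1].
This gives a 10×5 integer matrix of rank 5; reducing to Smith normal form yields diagonal entries (1,1,1,1,1).

Reading off H_k = ker ∂_k / im ∂_{k+1}:

  H_1: rank ker ∂_1 − rank ∂_2 = (10 − 4) − 5 = 1, and the invariant factors of ∂_2 are all 1, so H_1 = Z.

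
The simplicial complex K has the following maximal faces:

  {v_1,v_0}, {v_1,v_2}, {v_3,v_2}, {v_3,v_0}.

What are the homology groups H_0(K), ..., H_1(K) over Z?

H_0 = Z,  H_1 = Z.

Take the total order v_0 < v_1 < v_2 < v_3 on the vertex set. Then K (dimension 1) consists of the simplices:

  0-simplices (4): [v_0], [v_1], [v_2], [v_3]
  1-simplices (4): [v_0,v_1], [v_0,v_3], [v_1,v_2], [v_2,v_3]

Hence C_0 ≅ Z^4, C_1 ≅ Z^4.

∂_1: C_1 → C_0 maps an edge to its endpoints' difference, ∂[p,q] = q − p. For instance
  ∂[v_1,v_2] = [v_2] − [v_1].
The 4×4 boundary matrix has rank 3 and Smith normal form diag(1,1,1).

Now H_k = ker ∂_k / im ∂_{k+1}, so:

  H_0: rank C_0 − rank ∂_1 = 4 − 3 = 1, and the invariant factors of ∂_1 are all 1, so H_0 ≅ Z.
  H_1: rank ker ∂_1 − rank ∂_2 = (4 − 3) − 0 = 1, and there is no ∂_2, so H_1 ≅ Z.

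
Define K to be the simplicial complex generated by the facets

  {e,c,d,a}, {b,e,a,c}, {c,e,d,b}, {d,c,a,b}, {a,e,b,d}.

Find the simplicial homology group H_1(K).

Fix the vertex order a < b < c < d < e and write every simplex with vertices in increasing order. Then dim K = 3 and the simplices of K are:

  0-simplices (5): a, b, c, d, e
  1-simplices (10): ab, ac, ad, ae, bc, bd, be, cd, ce, de
  2-simplices (10): abc, abd, abe, acd, ace, ade, bcd, bce, bde, cde
  3-simplices (5): abcd, abce, abde, acde, bcde

giving chain groups C_0 ≅ Z^5, C_1 ≅ Z^10, C_2 ≅ Z^10, C_3 ≅ Z^5.

Boundary ∂_1: C_1 → C_0 maps an edge to its endpoints' difference, ∂[p,q] = q − p. For instance
  ∂de = e − d.
The 5×10 boundary matrix has rank 4 and Smith normal form diag(1,1,1,1).

The boundary map ∂_2: C_2 → C_1 maps a triangle to the signed sum of its edges. For instance
  ∂abd = bd − ad + ab,
  ∂cde = de − ce + cd.
The resulting 10×10 matrix has rank 6, and its Smith normal form has invariant factors (1,1,1,1,1,1).

Boundary ∂_3: C_3 → C_2 sends each 3-simplex σ to the alternating sum Σ_i (−1)^i (σ with its i-th vertex removed). For instance
  ∂abde = bde − ade + abe − abd,
  ∂abce = bce − ace + abe − abc.
The 10×5 boundary matrix has rank 4 and Smith normal form diag(1,1,1,1).

From H_k ≅ ker(∂_k) / im(∂_{k+1}) we obtain:

  H_1: rank ker ∂_1 − rank ∂_2 = (10 − 4) − 6 = 0, and the invariant factors of ∂_2 are all 1, so H_1 = 0.

(K is a triangulation of the 3-sphere S^3.)

H_1 = 0.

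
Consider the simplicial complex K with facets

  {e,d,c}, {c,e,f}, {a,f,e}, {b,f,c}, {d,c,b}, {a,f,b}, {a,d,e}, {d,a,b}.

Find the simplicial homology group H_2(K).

Fix the vertex order a < b < c < d < e < f and write every simplex with vertices in increasing order. Then dim K = 2 and the simplices of K are:

  0-simplices (6): a, b, c, d, e, f
  1-simplices (12): ab, ad, ae, af, bc, bd, bf, cd, ce, cf, de, ef
  2-simplices (8): abd, abf, ade, aef, bcd, bcf, cde, cef

Hence C_0 ≅ Z^6, C_1 ≅ Z^12, C_2 ≅ Z^8.

Boundary ∂_1: C_1 → C_0 maps an edge to its endpoints' difference, ∂[p,q] = q − p. For instance
  ∂cd = d − c.
This gives a 6×12 integer matrix of rank 5; reducing to Smith normal form yields diagonal entries (1,1,1,1,1).

The boundary map ∂_2: C_2 → C_1 maps a triangle to the signed sum of its edges. For instance
  ∂ade = de − ae + ad,
  ∂bcf = cf − bf + bc.
This gives a 12×8 integer matrix of rank 7; reducing to Smith normal form yields diagonal entries (1,1,1,1,1,1,1).

Computing H_k = (kernel of ∂_k) / (image of ∂_{k+1}):

  H_2: rank ker ∂_2 − rank ∂_3 = (8 − 7) − 0 = 1, and there is no ∂_3, so H_2 ≅ Z.

(K is a triangulation of the 2-sphere S^2.)

H_2 = Z.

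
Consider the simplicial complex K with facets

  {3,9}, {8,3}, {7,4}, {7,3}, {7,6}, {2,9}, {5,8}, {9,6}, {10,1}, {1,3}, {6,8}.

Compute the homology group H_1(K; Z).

H_1 ≅ Z^2.

Order the vertices as 1 < 2 < 3 < 4 < 5 < 6 < 7 < 8 < 9 < 10. Listing each simplex with vertices in this order, K has dimension 1 with simplices:

  0-simplices (10): [1], [2], [3], [4], [5], [6], [7], [8], [9], [10]
  1-simplices (11): [1,3], [1,10], [2,9], [3,7], [3,8], [3,9], [4,7], [5,8], [6,7], [6,8], [6,9]

so the chain groups are C_0 ≅ Z^10, C_1 ≅ Z^11.

The boundary map ∂_1: C_1 → C_0 sends each edge [p,q] (with p < q) to q − p. For instance
  ∂[3,9] = [9] − [3].
The resulting 10×11 matrix has rank 9, and its Smith normal form has invariant factors (1,1,1,1,1,1,1,1,1).

Now H_k = ker ∂_k / im ∂_{k+1}, so:

  H_1: rank ker ∂_1 − rank ∂_2 = (11 − 9) − 0 = 2, and there is no ∂_2, so H_1 ≅ Z^2.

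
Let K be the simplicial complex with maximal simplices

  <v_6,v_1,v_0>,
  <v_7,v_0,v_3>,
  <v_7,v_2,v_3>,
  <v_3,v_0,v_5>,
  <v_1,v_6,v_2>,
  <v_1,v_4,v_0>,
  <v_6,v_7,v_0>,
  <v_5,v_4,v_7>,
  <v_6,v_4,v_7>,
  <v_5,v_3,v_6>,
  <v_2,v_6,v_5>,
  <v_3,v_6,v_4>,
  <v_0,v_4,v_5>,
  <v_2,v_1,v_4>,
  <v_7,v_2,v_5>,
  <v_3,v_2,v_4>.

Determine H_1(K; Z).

H_1 = Z^2.

We work with the vertex ordering v_0 < v_1 < v_2 < v_3 < v_4 < v_5 < v_6 < v_7. The simplices of K, each written with vertices in increasing order, are:

  0-simplices (8): [v_0], [v_1], [v_2], [v_3], [v_4], [v_5], [v_6], [v_7]
  1-simplices (24): (24 of them)
  2-simplices (16): (16 of them)

Hence C_0 ≅ Z^8, C_1 ≅ Z^24, C_2 ≅ Z^16.

The boundary map ∂_1: C_1 → C_0 maps an edge to its endpoints' difference, ∂[p,q] = q − p. For instance
  ∂[v_4,v_5] = [v_5] − [v_4].
The 8×24 boundary matrix has rank 7 and Smith normal form diag(1,1,1,1,1,1,1).

Boundary ∂_2: C_2 → C_1 sends each 2-simplex [p,q,r] to [q,r] − [p,r] + [p,q]. For instance
  ∂[v_0,v_1,v_4] = [v_1,v_4] − [v_0,v_4] + [v_0,v_1],
  ∂[v_3,v_5,v_6] = [v_5,v_6] − [v_3,v_6] + [v_3,v_5].
This gives a 24×16 integer matrix of rank 15; reducing to Smith normal form yields diagonal entries (1,1,1,1,1,1,1,1,1,1,1,1,1,1,1).

From H_k ≅ ker(∂_k) / im(∂_{k+1}) we obtain:

  H_1: rank ker ∂_1 − rank ∂_2 = (24 − 7) − 15 = 2, and the invariant factors of ∂_2 are all 1, so H_1 ≅ Z^2.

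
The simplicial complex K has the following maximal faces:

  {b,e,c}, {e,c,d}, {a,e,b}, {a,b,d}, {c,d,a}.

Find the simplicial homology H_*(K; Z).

We work with the vertex ordering a < b < c < d < e. The simplices of K, each written with vertices in increasing order, are:

  0-simplices (5): a, b, c, d, e
  1-simplices (10): ab, ac, ad, ae, bc, bd, be, cd, ce, de
  2-simplices (5): abd, abe, acd, bce, cde

Hence C_0 ≅ Z^5, C_1 ≅ Z^10, C_2 ≅ Z^5.

The boundary map ∂_1: C_1 → C_0 maps an edge to its endpoints' difference, ∂[p,q] = q − p. For instance
  ∂ae = e − a.
The 5×10 boundary matrix has rank 4 and Smith normal form diag(1,1,1,1).

∂_2: C_2 → C_1 maps a triangle to the signed sum of its edges. For instance
  ∂cde = de − ce + cd,
  ∂acd = cd − ad + ac.
This gives a 10×5 integer matrix of rank 5; reducing to Smith normal form yields diagonal entries (1,1,1,1,1).

Reading off H_k = ker ∂_k / im ∂_{k+1}:

  H_0: rank C_0 − rank ∂_1 = 5 − 4 = 1, and the invariant factors of ∂_1 are all 1, so H_0 ≅ Z.
  H_1: rank ker ∂_1 − rank ∂_2 = (10 − 4) − 5 = 1, and the invariant factors of ∂_2 are all 1, so H_1 ≅ Z.
  H_2: rank ker ∂_2 − rank ∂_3 = (5 − 5) − 0 = 0, and there is no ∂_3, so H_2 ≅ 0.

As a check, the Euler characteristic is 5 − 10 + 5 = 0, which agrees with 1 − 1 + 0 = 0.
(K is a triangulation of the Möbius band.)

H_0 = Z,  H_1 = Z,  H_2 = 0.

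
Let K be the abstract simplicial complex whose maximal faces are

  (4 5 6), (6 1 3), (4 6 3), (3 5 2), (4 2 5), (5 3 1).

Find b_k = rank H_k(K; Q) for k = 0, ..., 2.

Fix the vertex order 1 < 2 < 3 < 4 < 5 < 6 and write every simplex with vertices in increasing order. Then dim K = 2 and the simplices of K are:

  0-simplices (6): [1], [2], [3], [4], [5], [6]
  1-simplices (12): [1,3], [1,5], [1,6], [2,3], [2,4], [2,5], [3,4], [3,5], [3,6], [4,5], [4,6], [5,6]
  2-simplices (6): [1,3,5], [1,3,6], [2,3,5], [2,4,5], [3,4,6], [4,5,6]

so the chain groups are C_0 ≅ Z^6, C_1 ≅ Z^12, C_2 ≅ Z^6.

∂_1: C_1 → C_0 is given by ∂[p,q] = [q] − [p].
The resulting 6×12 matrix has rank 5, and its Smith normal form has invariant factors (1,1,1,1,1).

The boundary map ∂_2: C_2 → C_1 acts by ∂[p,q,r] = [q,r] − [p,r] + [p,q]. For instance
  ∂[1,3,6] = [3,6] − [1,6] + [1,3],
  ∂[3,4,6] = [4,6] − [3,6] + [3,4].
The resulting 12×6 matrix has rank 6, and its Smith normal form has invariant factors (1,1,1,1,1,1).

From H_k ≅ ker(∂_k) / im(∂_{k+1}) we obtain:

  H_0: rank C_0 − rank ∂_1 = 6 − 5 = 1, and the invariant factors of ∂_1 are all 1, so H_0 = Z.
  H_1: rank ker ∂_1 − rank ∂_2 = (12 − 5) − 6 = 1, and the invariant factors of ∂_2 are all 1, so H_1 = Z.
  H_2: rank ker ∂_2 − rank ∂_3 = (6 − 6) − 0 = 0, and there is no ∂_3, so H_2 = 0.

As a check, the Euler characteristic is 6 − 12 + 6 = 0, which agrees with 1 − 1 + 0 = 0.
(K is a triangulation of the cylinder S^1 x I.)

Hence the Betti numbers are b_0 = 1, b_1 = 1, b_2 = 0.

b_0 = 1, b_1 = 1, b_2 = 0.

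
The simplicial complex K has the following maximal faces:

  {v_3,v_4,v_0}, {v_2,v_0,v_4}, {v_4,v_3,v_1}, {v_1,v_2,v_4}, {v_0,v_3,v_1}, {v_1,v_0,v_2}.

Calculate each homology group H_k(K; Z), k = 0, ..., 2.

Take the total order v_0 < v_1 < v_2 < v_3 < v_4 on the vertex set. Then K (dimension 2) consists of the simplices:

  0-simplices (5): [v_0], [v_1], [v_2], [v_3], [v_4]
  1-simplices (9): [v_0,v_1], [v_0,v_2], [v_0,v_3], [v_0,v_4], [v_1,v_2], [v_1,v_3], [v_1,v_4], [v_2,v_4], [v_3,v_4]
  2-simplices (6): [v_0,v_1,v_2], [v_0,v_1,v_3], [v_0,v_2,v_4], [v_0,v_3,v_4], [v_1,v_2,v_4], [v_1,v_3,v_4]

so the chain groups are C_0 ≅ Z^5, C_1 ≅ Z^9, C_2 ≅ Z^6.

The boundary map ∂_1: C_1 → C_0 is given by ∂[p,q] = [q] − [p]. For instance
  ∂[v_2,v_4] = [v_4] − [v_2].
The resulting 5×9 matrix has rank 4, and its Smith normal form has invariant factors (1,1,1,1).

∂_2: C_2 → C_1 acts by ∂[p,q,r] = [q,r] − [p,r] + [p,q]. For instance
  ∂[v_1,v_2,v_4] = [v_2,v_4] − [v_1,v_4] + [v_1,v_2],
  ∂[v_0,v_1,v_2] = [v_1,v_2] − [v_0,v_2] + [v_0,v_1].
As a 9×6 matrix over Z this has rank 5, with invariant factors (1,1,1,1,1).

Computing H_k = (kernel of ∂_k) / (image of ∂_{k+1}):

  H_0: rank C_0 − rank ∂_1 = 5 − 4 = 1, and the invariant factors of ∂_1 are all 1, so H_0 ≅ Z.
  H_1: rank ker ∂_1 − rank ∂_2 = (9 − 4) − 5 = 0, and the invariant factors of ∂_2 are all 1, so H_1 ≅ 0.
  H_2: rank ker ∂_2 − rank ∂_3 = (6 − 5) − 0 = 1, and there is no ∂_3, so H_2 ≅ Z.

H_0 ≅ Z,  H_1 = 0,  H_2 ≅ Z.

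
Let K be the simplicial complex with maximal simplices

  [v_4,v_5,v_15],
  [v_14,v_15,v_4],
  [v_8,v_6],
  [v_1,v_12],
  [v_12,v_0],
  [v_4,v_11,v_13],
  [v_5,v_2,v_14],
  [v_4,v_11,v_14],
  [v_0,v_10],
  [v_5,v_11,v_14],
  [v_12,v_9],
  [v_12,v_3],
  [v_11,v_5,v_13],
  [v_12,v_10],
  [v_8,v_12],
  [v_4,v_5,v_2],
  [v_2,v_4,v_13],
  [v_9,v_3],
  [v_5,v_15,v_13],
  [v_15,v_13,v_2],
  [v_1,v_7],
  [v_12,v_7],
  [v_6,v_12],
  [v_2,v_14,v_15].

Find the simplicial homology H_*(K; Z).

Take the total order v_0 < v_1 < v_2 < v_3 < v_4 < v_5 < v_6 < v_7 < v_8 < v_9 < v_10 < v_11 < v_12 < v_13 < v_14 < v_15 on the vertex set. Then K (dimension 2) consists of the simplices:

  0-simplices (16): [v_0], [v_1], [v_2], [v_3], [v_4], [v_5], [v_6], [v_7], [v_8], [v_9], [v_10], [v_11], [v_12], [v_13], [v_14], [v_15]
  1-simplices (30): (30 of them)
  2-simplices (12): (12 of them)

giving chain groups C_0 ≅ Z^16, C_1 ≅ Z^30, C_2 ≅ Z^12.

The boundary map ∂_1: C_1 → C_0 sends each edge [p,q] (with p < q) to q − p. For instance
  ∂[v_11,v_14] = [v_14] − [v_11].
The 16×30 boundary matrix has rank 14 and Smith normal form diag(1,1,1,1,1,1,1,1,1,1,1,1,1,1).

The boundary map ∂_2: C_2 → C_1 sends each 2-simplex [p,q,r] to [q,r] − [p,r] + [p,q]. For instance
  ∂[v_4,v_11,v_13] = [v_11,v_13] − [v_4,v_13] + [v_4,v_11],
  ∂[v_5,v_11,v_13] = [v_11,v_13] − [v_5,v_13] + [v_5,v_11].
As a 30×12 matrix over Z this has rank 12, with invariant factors (1,1,1,1,1,1,1,1,1,1,1,2).

Now H_k = ker ∂_k / im ∂_{k+1}, so:

  H_0: rank C_0 − rank ∂_1 = 16 − 14 = 2, and the invariant factors of ∂_1 are all 1, so H_0 = Z^2.
  H_1: rank ker ∂_1 − rank ∂_2 = (30 − 14) − 12 = 4, and ∂_2 has invariant factor 2 > 1, so H_1 = Z^4 ⊕ Z/2.
  H_2: rank ker ∂_2 − rank ∂_3 = (12 − 12) − 0 = 0, and there is no ∂_3, so H_2 = 0.

As a check, the Euler characteristic is 16 − 30 + 12 = -2, which agrees with 2 − 4 + 0 = -2.

H_0 ≅ Z^2,  H_1 ≅ Z^4 ⊕ Z/2,  H_2 = 0.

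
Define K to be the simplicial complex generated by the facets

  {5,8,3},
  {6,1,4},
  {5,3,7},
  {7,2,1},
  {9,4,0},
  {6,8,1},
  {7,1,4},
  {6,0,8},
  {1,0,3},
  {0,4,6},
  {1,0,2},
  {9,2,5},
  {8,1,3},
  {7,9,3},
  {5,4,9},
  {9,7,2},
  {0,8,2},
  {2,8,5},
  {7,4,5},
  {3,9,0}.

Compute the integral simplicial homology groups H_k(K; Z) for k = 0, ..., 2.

H_0 = Z,  H_1 = Z × Z/2,  H_2 = 0.

Fix the vertex order 0 < 1 < 2 < 3 < 4 < 5 < 6 < 7 < 8 < 9 and write every simplex with vertices in increasing order. Then dim K = 2 and the simplices of K are:

  0-simplices (10): [0], [1], [2], [3], [4], [5], [6], [7], [8], [9]
  1-simplices (30): (30 of them)
  2-simplices (20): (20 of them)

giving chain groups C_0 ≅ Z^10, C_1 ≅ Z^30, C_2 ≅ Z^20.

The boundary map ∂_1: C_1 → C_0 is given by ∂[p,q] = [q] − [p].
The 10×30 boundary matrix has rank 9 and Smith normal form diag(1,1,1,1,1,1,1,1,1).

∂_2: C_2 → C_1 sends each 2-simplex [p,q,r] to [q,r] − [p,r] + [p,q]. For instance
  ∂[3,5,7] = [5,7] − [3,7] + [3,5],
  ∂[0,6,8] = [6,8] − [0,8] + [0,6].
As a 30×20 matrix over Z this has rank 20, with invariant factors (1,1,1,1,1,1,1,1,1,1,1,1,1,1,1,1,1,1,1,2).

Computing H_k = (kernel of ∂_k) / (image of ∂_{k+1}):

  H_0: rank C_0 − rank ∂_1 = 10 − 9 = 1, and the invariant factors of ∂_1 are all 1, so H_0 ≅ Z.
  H_1: rank ker ∂_1 − rank ∂_2 = (30 − 9) − 20 = 1, and ∂_2 has invariant factor 2 > 1, so H_1 ≅ Z × Z/2.
  H_2: rank ker ∂_2 − rank ∂_3 = (20 − 20) − 0 = 0, and there is no ∂_3, so H_2 ≅ 0.

As a check, the Euler characteristic is 10 − 30 + 20 = 0, which agrees with 1 − 1 + 0 = 0.
(K is a triangulation of the Klein bottle.)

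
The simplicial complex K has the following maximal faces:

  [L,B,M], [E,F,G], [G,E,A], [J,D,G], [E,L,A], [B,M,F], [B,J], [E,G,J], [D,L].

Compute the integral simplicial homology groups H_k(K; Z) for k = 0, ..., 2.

H_0 = Z,  H_1 = Z^3,  H_2 = 0.

Take the total order A < B < D < E < F < G < J < L < M on the vertex set. Then K (dimension 2) consists of the simplices:

  0-simplices (9): A, B, D, E, F, G, J, L, M
  1-simplices (18): AE, AG, AL, BF, BJ, BL, BM, DG, DJ, DL, EF, EG, EJ, EL, FG, FM, GJ, LM
  2-simplices (7): AEG, AEL, BFM, BLM, DGJ, EFG, EGJ

Hence C_0 ≅ Z^9, C_1 ≅ Z^18, C_2 ≅ Z^7.

The boundary map ∂_1: C_1 → C_0 maps an edge to its endpoints' difference, ∂[p,q] = q − p.
As a 9×18 matrix over Z this has rank 8, with invariant factors (1,1,1,1,1,1,1,1).

∂_2: C_2 → C_1 acts by ∂[p,q,r] = [q,r] − [p,r] + [p,q]. For instance
  ∂AEL = EL − AL + AE,
  ∂BFM = FM − BM + BF.
As a 18×7 matrix over Z this has rank 7, with invariant factors (1,1,1,1,1,1,1).

Computing H_k = (kernel of ∂_k) / (image of ∂_{k+1}):

  H_0: rank C_0 − rank ∂_1 = 9 − 8 = 1, and the invariant factors of ∂_1 are all 1, so H_0 ≅ Z.
  H_1: rank ker ∂_1 − rank ∂_2 = (18 − 8) − 7 = 3, and the invariant factors of ∂_2 are all 1, so H_1 ≅ Z^3.
  H_2: rank ker ∂_2 − rank ∂_3 = (7 − 7) − 0 = 0, and there is no ∂_3, so H_2 ≅ 0.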